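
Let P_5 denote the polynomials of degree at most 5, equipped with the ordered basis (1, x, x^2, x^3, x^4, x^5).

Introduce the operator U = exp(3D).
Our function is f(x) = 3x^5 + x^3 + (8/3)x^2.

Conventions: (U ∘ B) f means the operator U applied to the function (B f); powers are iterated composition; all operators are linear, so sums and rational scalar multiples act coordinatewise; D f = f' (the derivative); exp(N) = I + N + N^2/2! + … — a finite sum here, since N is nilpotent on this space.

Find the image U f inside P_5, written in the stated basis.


the result is g(x) = 3x^5 + 45x^4 + 271x^3 + (2465/3)x^2 + 1258x + 780

order-1 term: 45x^4 + 9x^2 + 16x
order-2 term: 270x^3 + 27x + 24
order-3 term: 810x^2 + 27
order-4 term: 1215x
order-5 term: 729
the series for exp(3D) f terminates at order 5
exp(3D) f = 3x^5 + 45x^4 + 271x^3 + (2465/3)x^2 + 1258x + 780


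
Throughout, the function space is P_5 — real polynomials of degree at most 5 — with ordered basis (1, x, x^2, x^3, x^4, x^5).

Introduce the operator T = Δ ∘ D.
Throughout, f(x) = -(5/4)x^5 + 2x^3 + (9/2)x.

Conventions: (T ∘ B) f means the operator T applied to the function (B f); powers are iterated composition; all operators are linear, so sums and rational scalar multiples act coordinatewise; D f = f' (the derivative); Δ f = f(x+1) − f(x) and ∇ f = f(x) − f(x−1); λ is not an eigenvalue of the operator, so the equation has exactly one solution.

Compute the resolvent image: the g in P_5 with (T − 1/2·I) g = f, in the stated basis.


the result is g(x) = (5/2)x^5 + 96x^3 + 150x^2 + 1243x + 1201

write g with unknown coordinates in the stated basis and equate coefficients in (T − 1/2·I) g = f
solving from the highest basis element down gives g = (5/2)x^5 + 96x^3 + 150x^2 + 1243x + 1201
check: T g = 50x^3 + 75x^2 + 626x + 1201/2
so T g − 1/2·g = -(5/4)x^5 + 2x^3 + (9/2)x = f ✓


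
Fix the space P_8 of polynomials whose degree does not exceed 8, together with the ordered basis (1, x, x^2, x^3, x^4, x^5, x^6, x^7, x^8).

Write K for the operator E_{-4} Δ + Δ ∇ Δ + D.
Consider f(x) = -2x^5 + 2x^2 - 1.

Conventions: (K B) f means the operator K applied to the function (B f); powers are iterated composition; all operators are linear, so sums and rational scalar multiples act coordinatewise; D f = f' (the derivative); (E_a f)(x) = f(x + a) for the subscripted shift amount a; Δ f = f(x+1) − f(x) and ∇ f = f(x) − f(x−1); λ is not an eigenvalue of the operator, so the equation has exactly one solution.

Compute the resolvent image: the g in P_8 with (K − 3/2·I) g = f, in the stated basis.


write g with unknown coordinates in the stated basis and equate coefficients in (K − 3/2·I) g = f
solving from the highest basis element down gives g = (4/3)x^5 + (80/9)x^4 - (400/27)x^3 + (1964/27)x^2 + (56392/81)x - 19502/243
check: K g = (40/3)x^4 - (200/9)x^3 + (1000/9)x^2 + (28196/27)x - 9832/81
so K g − 3/2·g = -2x^5 + 2x^2 - 1 = f ✓

g(x) = (4/3)x^5 + (80/9)x^4 - (400/27)x^3 + (1964/27)x^2 + (56392/81)x - 19502/243


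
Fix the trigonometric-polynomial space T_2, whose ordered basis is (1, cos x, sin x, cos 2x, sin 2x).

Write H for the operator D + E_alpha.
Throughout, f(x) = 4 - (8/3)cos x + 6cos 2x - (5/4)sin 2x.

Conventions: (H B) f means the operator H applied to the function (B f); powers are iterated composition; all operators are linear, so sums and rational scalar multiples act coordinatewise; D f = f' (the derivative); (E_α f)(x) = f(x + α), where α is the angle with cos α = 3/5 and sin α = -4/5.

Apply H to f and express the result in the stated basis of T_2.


g(x) = 4 - (8/5)cos x + (8/15)sin x - (149/50)cos 2x - (589/100)sin 2x

D f = (8/3)sin x - (5/2)cos 2x - 12sin 2x
E_alpha f = 4 - (8/5)cos x - (32/15)sin x - (12/25)cos 2x + (611/100)sin 2x
(D + E_alpha) f = 4 - (8/5)cos x + (8/15)sin x - (149/50)cos 2x - (589/100)sin 2x


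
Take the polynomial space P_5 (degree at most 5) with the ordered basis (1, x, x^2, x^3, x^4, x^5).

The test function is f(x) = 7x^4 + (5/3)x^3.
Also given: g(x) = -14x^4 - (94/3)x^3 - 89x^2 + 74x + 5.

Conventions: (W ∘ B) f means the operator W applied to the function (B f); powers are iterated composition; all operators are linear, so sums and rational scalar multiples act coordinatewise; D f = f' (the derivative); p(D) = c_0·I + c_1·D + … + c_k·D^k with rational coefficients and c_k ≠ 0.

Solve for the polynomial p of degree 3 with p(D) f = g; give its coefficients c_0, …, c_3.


p(D) = -2·I − D − D^2 + (1/2)·D^3, i.e. c_0 = -2, c_1 = -1, c_2 = -1, c_3 = 1/2

D^0 f = 7x^4 + (5/3)x^3
D^1 f = 28x^3 + 5x^2
D^2 f = 84x^2 + 10x
D^3 f = 168x + 10
matching coefficients of g against c_0 f + c_1 Df + … from the top degree down determines the c_i
solution: c_0 = -2, c_1 = -1, c_2 = -1, c_3 = 1/2


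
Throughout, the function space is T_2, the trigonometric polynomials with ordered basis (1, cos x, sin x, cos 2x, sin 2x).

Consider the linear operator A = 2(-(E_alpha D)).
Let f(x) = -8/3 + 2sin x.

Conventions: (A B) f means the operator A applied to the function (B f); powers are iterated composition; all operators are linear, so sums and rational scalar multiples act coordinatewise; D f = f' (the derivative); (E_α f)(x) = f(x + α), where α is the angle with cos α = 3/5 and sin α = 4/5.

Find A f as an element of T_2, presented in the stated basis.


the image equals g(x) = -(12/5)cos x + (16/5)sin x

D f = 2cos x
E_alpha D f = (6/5)cos x - (8/5)sin x
(-(E_alpha D)) f = -(6/5)cos x + (8/5)sin x
(2(-(E_alpha D))) f = -(12/5)cos x + (16/5)sin x


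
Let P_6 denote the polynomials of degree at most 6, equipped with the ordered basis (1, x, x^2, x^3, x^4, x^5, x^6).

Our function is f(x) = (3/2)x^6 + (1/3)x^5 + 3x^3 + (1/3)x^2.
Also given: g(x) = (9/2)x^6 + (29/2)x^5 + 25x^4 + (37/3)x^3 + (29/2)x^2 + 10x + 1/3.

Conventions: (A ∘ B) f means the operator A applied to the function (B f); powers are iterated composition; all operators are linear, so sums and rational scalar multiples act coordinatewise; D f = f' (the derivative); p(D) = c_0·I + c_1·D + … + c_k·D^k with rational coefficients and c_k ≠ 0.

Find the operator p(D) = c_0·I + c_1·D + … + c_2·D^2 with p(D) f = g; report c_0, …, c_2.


p(D) = 3·I + (3/2)·D + (1/2)·D^2, i.e. c_0 = 3, c_1 = 3/2, c_2 = 1/2

D^0 f = (3/2)x^6 + (1/3)x^5 + 3x^3 + (1/3)x^2
D^1 f = 9x^5 + (5/3)x^4 + 9x^2 + (2/3)x
D^2 f = 45x^4 + (20/3)x^3 + 18x + 2/3
matching coefficients of g against c_0 f + c_1 Df + … from the top degree down determines the c_i
solution: c_0 = 3, c_1 = 3/2, c_2 = 1/2


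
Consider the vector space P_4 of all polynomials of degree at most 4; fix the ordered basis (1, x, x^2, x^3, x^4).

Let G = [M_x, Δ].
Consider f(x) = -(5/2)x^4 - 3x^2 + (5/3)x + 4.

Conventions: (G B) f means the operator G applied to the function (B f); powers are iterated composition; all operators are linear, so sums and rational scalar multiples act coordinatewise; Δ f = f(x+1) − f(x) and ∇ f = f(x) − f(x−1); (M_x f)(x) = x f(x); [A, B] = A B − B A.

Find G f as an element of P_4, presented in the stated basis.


Δ f = -10x^3 - 15x^2 - 16x - 23/6
M_x Δ f = -10x^4 - 15x^3 - 16x^2 - (23/6)x
M_x f = -(5/2)x^5 - 3x^3 + (5/3)x^2 + 4x
Δ M_x f = -(25/2)x^4 - 25x^3 - 34x^2 - (109/6)x + 1/6
[M_x, Δ] f = (5/2)x^4 + 10x^3 + 18x^2 + (43/3)x - 1/6

the image equals g(x) = (5/2)x^4 + 10x^3 + 18x^2 + (43/3)x - 1/6


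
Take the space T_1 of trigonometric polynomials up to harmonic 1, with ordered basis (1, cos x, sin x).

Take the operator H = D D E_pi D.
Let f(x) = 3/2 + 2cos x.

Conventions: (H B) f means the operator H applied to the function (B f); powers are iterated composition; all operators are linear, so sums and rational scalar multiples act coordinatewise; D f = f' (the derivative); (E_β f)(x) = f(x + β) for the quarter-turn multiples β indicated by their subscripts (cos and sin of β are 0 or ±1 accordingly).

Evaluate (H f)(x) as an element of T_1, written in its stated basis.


the image equals g(x) = -2sin x

D f = -2sin x
E_pi D f = 2sin x
D E_pi D f = 2cos x
D D E_pi D f = -2sin x


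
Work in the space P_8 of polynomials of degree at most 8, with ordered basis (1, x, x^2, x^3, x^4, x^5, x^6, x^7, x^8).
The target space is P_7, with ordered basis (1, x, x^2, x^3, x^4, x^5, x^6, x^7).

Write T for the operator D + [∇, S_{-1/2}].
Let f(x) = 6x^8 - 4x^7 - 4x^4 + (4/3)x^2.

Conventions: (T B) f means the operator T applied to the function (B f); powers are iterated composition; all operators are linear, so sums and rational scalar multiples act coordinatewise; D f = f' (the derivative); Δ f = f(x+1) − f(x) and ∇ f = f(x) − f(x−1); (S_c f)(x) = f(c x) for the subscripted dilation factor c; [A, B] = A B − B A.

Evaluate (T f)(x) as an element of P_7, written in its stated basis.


the result is g(x) = (777/16)x^7 - (203/8)x^6 + (441/32)x^5 + (2205/64)x^4 + (1303/32)x^3 + (117/2)x^2 + (3229/96)x + 929/128

D f = 48x^7 - 28x^6 - 16x^3 + (8/3)x
S_{-1/2} f = (3/128)x^8 + (1/32)x^7 - (1/4)x^4 + (1/3)x^2
∇ S_{-1/2} f = (3/16)x^7 - (7/16)x^6 + (21/32)x^5 - (35/64)x^4 - (25/32)x^3 + (3/2)x^2 - (35/96)x - 29/384
∇ f = 48x^7 - 196x^6 + 420x^5 - 560x^4 + 460x^3 - 228x^2 + (188/3)x - 22/3
S_{-1/2} ∇ f = -(3/8)x^7 - (49/16)x^6 - (105/8)x^5 - 35x^4 - (115/2)x^3 - 57x^2 - (94/3)x - 22/3
[∇, S_{-1/2}] f = (9/16)x^7 + (21/8)x^6 + (441/32)x^5 + (2205/64)x^4 + (1815/32)x^3 + (117/2)x^2 + (991/32)x + 929/128
(D + [∇, S_{-1/2}]) f = (777/16)x^7 - (203/8)x^6 + (441/32)x^5 + (2205/64)x^4 + (1303/32)x^3 + (117/2)x^2 + (3229/96)x + 929/128


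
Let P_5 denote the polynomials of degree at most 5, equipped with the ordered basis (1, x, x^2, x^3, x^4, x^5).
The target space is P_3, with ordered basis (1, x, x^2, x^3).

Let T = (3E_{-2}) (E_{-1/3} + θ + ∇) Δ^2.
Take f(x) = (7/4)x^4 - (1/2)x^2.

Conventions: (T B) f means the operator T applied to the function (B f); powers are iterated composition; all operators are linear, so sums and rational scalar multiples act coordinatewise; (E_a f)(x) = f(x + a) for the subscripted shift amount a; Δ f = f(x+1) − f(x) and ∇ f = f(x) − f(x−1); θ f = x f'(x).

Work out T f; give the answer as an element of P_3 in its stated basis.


g(x) = 189x^2 - 420x + 365/2

Δ f = 7x^3 + (21/2)x^2 + 6x + 5/4
Δ Δ f = 21x^2 + 42x + 47/2
E_{-1/3} Δ^2 f = 21x^2 + 28x + 71/6
θ Δ^2 f = 42x^2 + 42x
∇ Δ^2 f = 42x + 21
(E_{-1/3} + θ + ∇) Δ^2 f = 63x^2 + 112x + 197/6
E_{-2} ((E_{-1/3} + θ + ∇) Δ^2) f = 63x^2 - 140x + 365/6
(3E_{-2}) ((E_{-1/3} + θ + ∇) Δ^2) f = 189x^2 - 420x + 365/2


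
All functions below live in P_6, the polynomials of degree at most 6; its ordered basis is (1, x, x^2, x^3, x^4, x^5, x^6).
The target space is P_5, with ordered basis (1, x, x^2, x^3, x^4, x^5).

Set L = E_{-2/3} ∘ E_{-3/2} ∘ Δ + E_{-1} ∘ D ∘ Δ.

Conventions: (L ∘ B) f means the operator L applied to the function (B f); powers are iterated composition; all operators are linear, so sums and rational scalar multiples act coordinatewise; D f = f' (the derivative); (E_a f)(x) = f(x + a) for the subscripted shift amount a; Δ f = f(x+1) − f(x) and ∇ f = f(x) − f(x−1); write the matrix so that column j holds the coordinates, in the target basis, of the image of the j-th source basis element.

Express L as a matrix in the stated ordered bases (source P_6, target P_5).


the matrix is [[0, 1, -4/3, 67/12, -437/27, 52601/1296, -61517/648]; [0, 0, 2, -4, 67/3, -2185/27, 52601/216]; [0, 0, 0, 3, -8, 335/6, -2185/9]; [0, 0, 0, 0, 4, -40/3, 335/3]; [0, 0, 0, 0, 0, 5, -20]; [0, 0, 0, 0, 0, 0, 6]] (rows listed top to bottom)

image of 1: 0
image of x: 1
image of x^2: 2x - 4/3
image of x^3: 3x^2 - 4x + 67/12
image of x^4: 4x^3 - 8x^2 + (67/3)x - 437/27
image of x^5: 5x^4 - (40/3)x^3 + (335/6)x^2 - (2185/27)x + 52601/1296
image of x^6: 6x^5 - 20x^4 + (335/3)x^3 - (2185/9)x^2 + (52601/216)x - 61517/648
each image's coordinates form column j of the matrix


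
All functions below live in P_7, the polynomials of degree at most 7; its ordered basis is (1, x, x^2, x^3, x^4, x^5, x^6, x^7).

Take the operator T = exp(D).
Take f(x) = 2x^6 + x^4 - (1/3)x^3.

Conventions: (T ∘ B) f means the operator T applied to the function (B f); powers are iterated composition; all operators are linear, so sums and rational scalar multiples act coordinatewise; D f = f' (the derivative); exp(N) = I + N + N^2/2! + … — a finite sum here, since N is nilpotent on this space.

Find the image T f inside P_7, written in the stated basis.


the image equals g(x) = 2x^6 + 12x^5 + 31x^4 + (131/3)x^3 + 35x^2 + 15x + 8/3

order-1 term: 12x^5 + 4x^3 - x^2
order-2 term: 30x^4 + 6x^2 - x
order-3 term: 40x^3 + 4x - 1/3
order-4 term: 30x^2 + 1
order-5 term: 12x
order-6 term: 2
the series for exp(D) f terminates at order 6
exp(D) f = 2x^6 + 12x^5 + 31x^4 + (131/3)x^3 + 35x^2 + 15x + 8/3


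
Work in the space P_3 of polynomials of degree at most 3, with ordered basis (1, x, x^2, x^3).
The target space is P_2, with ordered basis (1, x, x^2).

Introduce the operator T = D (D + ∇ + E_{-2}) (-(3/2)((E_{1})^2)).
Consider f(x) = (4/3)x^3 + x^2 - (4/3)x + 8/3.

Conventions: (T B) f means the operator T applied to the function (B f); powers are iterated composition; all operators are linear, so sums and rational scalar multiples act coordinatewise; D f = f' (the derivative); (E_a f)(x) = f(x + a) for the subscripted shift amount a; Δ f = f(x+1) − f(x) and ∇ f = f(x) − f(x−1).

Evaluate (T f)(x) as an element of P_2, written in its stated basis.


the result is g(x) = -6x^2 - 27x - 46

E_{1} f = (4/3)x^3 + 5x^2 + (14/3)x + 11/3
E_{1} E_{1} f = (4/3)x^3 + 9x^2 + (56/3)x + 44/3
(-(3/2)((E_{1})^2)) f = -2x^3 - (27/2)x^2 - 28x - 22
D (-(3/2)((E_{1})^2)) f = -6x^2 - 27x - 28
∇ (-(3/2)((E_{1})^2)) f = -6x^2 - 21x - 33/2
E_{-2} (-(3/2)((E_{1})^2)) f = -2x^3 - (3/2)x^2 + 2x - 4
(D + ∇ + E_{-2}) (-(3/2)((E_{1})^2)) f = -2x^3 - (27/2)x^2 - 46x - 97/2
D (D + ∇ + E_{-2}) (-(3/2)((E_{1})^2)) f = -6x^2 - 27x - 46


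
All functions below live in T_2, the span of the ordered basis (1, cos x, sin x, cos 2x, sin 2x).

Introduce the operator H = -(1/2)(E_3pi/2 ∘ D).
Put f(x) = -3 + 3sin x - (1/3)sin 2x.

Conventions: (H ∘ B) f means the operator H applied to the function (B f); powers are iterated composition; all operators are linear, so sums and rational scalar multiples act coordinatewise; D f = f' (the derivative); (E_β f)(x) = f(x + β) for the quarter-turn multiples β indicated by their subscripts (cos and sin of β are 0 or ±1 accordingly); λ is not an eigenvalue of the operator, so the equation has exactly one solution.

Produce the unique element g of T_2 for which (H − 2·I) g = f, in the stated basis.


g(x) = 3/2 - (6/5)sin x + (1/15)cos 2x + (2/15)sin 2x

write g with unknown coordinates in the stated basis and equate coefficients in (H − 2·I) g = f
solving from the highest basis element down gives g = 3/2 - (6/5)sin x + (1/15)cos 2x + (2/15)sin 2x
check: H g = (3/5)sin x + (2/15)cos 2x - (1/15)sin 2x
so H g − 2·g = -3 + 3sin x - (1/3)sin 2x = f ✓


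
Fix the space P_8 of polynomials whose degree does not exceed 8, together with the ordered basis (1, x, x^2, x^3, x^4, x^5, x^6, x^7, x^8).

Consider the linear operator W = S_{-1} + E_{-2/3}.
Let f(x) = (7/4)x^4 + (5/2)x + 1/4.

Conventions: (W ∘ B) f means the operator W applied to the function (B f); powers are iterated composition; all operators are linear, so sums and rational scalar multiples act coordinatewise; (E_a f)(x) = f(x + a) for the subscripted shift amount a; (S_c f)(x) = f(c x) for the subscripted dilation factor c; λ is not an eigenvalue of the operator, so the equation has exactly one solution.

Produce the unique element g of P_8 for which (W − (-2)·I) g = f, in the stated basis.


the image equals g(x) = (7/16)x^4 + (7/12)x^3 + (121/108)x + 13/48

write g with unknown coordinates in the stated basis and equate coefficients in (W − (-2)·I) g = f
solving from the highest basis element down gives g = (7/16)x^4 + (7/12)x^3 + (121/108)x + 13/48
check: W g = (7/8)x^4 - (7/6)x^3 + (7/27)x - 7/24
so W g − (-2)·g = (7/4)x^4 + (5/2)x + 1/4 = f ✓


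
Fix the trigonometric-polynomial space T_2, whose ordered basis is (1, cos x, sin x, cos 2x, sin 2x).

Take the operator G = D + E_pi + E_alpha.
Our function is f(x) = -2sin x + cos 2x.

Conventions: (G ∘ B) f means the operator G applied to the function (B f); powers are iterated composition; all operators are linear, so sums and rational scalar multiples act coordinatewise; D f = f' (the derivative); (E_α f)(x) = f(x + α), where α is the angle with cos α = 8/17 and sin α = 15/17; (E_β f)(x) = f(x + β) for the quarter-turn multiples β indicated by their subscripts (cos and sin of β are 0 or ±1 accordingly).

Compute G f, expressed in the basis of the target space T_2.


D f = -2cos x - 2sin 2x
E_pi f = 2sin x + cos 2x
E_alpha f = -(30/17)cos x - (16/17)sin x - (161/289)cos 2x - (240/289)sin 2x
(D + E_pi + E_alpha) f = -(64/17)cos x + (18/17)sin x + (128/289)cos 2x - (818/289)sin 2x

the image equals g(x) = -(64/17)cos x + (18/17)sin x + (128/289)cos 2x - (818/289)sin 2x


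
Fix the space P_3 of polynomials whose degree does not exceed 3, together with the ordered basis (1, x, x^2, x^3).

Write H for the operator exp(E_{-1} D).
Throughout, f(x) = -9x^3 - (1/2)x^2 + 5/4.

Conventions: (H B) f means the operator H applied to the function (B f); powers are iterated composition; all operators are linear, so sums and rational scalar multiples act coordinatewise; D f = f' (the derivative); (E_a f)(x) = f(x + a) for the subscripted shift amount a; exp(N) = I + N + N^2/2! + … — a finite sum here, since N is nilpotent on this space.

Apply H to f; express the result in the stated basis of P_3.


the image equals g(x) = -9x^3 - (55/2)x^2 + 26x + 79/4

order-1 term: -27x^2 + 53x - 26
order-2 term: -27x + 107/2
order-3 term: -9
the series for exp(E_{-1} D) f terminates at order 3
exp(E_{-1} D) f = -9x^3 - (55/2)x^2 + 26x + 79/4


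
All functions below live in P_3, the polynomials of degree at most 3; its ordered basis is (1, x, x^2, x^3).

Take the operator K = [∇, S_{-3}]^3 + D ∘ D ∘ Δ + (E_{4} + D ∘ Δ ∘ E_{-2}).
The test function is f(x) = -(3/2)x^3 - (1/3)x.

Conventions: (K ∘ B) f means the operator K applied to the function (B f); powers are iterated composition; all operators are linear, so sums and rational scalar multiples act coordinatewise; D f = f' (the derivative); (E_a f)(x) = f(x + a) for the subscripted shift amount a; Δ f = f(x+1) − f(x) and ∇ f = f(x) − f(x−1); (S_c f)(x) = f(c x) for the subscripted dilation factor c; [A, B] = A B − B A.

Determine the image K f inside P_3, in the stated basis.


the image equals g(x) = -(3/2)x^3 - 18x^2 - (244/3)x - 93869/6

S_{-3} f = (81/2)x^3 + x
∇ S_{-3} f = (243/2)x^2 - (243/2)x + 83/2
∇ f = -(9/2)x^2 + (9/2)x - 11/6
S_{-3} ∇ f = -(81/2)x^2 - (27/2)x - 11/6
[∇, S_{-3}] f = 162x^2 - 108x + 130/3
S_{-3} [∇, S_{-3}] f = 1458x^2 + 324x + 130/3
∇ S_{-3} [∇, S_{-3}] f = 2916x - 1134
∇ [∇, S_{-3}] f = 324x - 270
S_{-3} ∇ [∇, S_{-3}] f = -972x - 270
[∇, S_{-3}] [∇, S_{-3}] f = 3888x - 864
S_{-3} [∇, S_{-3}] [∇, S_{-3}] f = -11664x - 864
∇ S_{-3} [∇, S_{-3}] [∇, S_{-3}] f = -11664
∇ [∇, S_{-3}] [∇, S_{-3}] f = 3888
S_{-3} ∇ [∇, S_{-3}] [∇, S_{-3}] f = 3888
[∇, S_{-3}] [∇, S_{-3}] [∇, S_{-3}] f = -15552
Δ f = -(9/2)x^2 - (9/2)x - 11/6
D Δ f = -9x - 9/2
D D Δ f = -9
E_{4} f = -(3/2)x^3 - 18x^2 - (217/3)x - 292/3
E_{-2} f = -(3/2)x^3 + 9x^2 - (55/3)x + 38/3
Δ E_{-2} f = -(9/2)x^2 + (27/2)x - 65/6
D Δ E_{-2} f = -9x + 27/2
(E_{4} + D ∘ Δ ∘ E_{-2}) f = -(3/2)x^3 - 18x^2 - (244/3)x - 503/6
([∇, S_{-3}]^3 + D ∘ D ∘ Δ + (E_{4} + D ∘ Δ ∘ E_{-2})) f = -(3/2)x^3 - 18x^2 - (244/3)x - 93869/6


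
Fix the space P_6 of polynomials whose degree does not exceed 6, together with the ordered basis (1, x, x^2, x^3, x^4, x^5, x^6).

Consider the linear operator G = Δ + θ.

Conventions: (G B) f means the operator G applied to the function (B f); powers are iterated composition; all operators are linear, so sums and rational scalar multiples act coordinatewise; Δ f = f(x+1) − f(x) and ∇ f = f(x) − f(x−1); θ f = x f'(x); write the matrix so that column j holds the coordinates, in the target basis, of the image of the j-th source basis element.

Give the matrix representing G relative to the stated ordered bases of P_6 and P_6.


image of 1: 0
image of x: x + 1
image of x^2: 2x^2 + 2x + 1
image of x^3: 3x^3 + 3x^2 + 3x + 1
image of x^4: 4x^4 + 4x^3 + 6x^2 + 4x + 1
image of x^5: 5x^5 + 5x^4 + 10x^3 + 10x^2 + 5x + 1
image of x^6: 6x^6 + 6x^5 + 15x^4 + 20x^3 + 15x^2 + 6x + 1
each image's coordinates form column j of the matrix

the matrix is [[0, 1, 1, 1, 1, 1, 1]; [0, 1, 2, 3, 4, 5, 6]; [0, 0, 2, 3, 6, 10, 15]; [0, 0, 0, 3, 4, 10, 20]; [0, 0, 0, 0, 4, 5, 15]; [0, 0, 0, 0, 0, 5, 6]; [0, 0, 0, 0, 0, 0, 6]] (rows listed top to bottom)


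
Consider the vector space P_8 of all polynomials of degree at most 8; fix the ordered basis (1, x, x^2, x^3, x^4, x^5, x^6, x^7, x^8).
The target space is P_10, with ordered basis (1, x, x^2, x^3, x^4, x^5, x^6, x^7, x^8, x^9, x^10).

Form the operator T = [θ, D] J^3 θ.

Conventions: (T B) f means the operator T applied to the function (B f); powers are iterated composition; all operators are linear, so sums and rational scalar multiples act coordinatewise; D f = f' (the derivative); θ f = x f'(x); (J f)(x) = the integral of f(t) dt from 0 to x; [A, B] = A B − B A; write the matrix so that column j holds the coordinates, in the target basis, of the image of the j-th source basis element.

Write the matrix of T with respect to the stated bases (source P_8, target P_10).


image of 1: 0
image of x: -(1/6)x^3
image of x^2: -(1/6)x^4
image of x^3: -(3/20)x^5
image of x^4: -(2/15)x^6
image of x^5: -(5/42)x^7
image of x^6: -(3/28)x^8
image of x^7: -(7/72)x^9
image of x^8: -(4/45)x^10
each image's coordinates form column j of the matrix

the matrix is [[0, 0, 0, 0, 0, 0, 0, 0, 0]; [0, 0, 0, 0, 0, 0, 0, 0, 0]; [0, 0, 0, 0, 0, 0, 0, 0, 0]; [0, -1/6, 0, 0, 0, 0, 0, 0, 0]; [0, 0, -1/6, 0, 0, 0, 0, 0, 0]; [0, 0, 0, -3/20, 0, 0, 0, 0, 0]; [0, 0, 0, 0, -2/15, 0, 0, 0, 0]; [0, 0, 0, 0, 0, -5/42, 0, 0, 0]; [0, 0, 0, 0, 0, 0, -3/28, 0, 0]; [0, 0, 0, 0, 0, 0, 0, -7/72, 0]; [0, 0, 0, 0, 0, 0, 0, 0, -4/45]] (rows listed top to bottom)


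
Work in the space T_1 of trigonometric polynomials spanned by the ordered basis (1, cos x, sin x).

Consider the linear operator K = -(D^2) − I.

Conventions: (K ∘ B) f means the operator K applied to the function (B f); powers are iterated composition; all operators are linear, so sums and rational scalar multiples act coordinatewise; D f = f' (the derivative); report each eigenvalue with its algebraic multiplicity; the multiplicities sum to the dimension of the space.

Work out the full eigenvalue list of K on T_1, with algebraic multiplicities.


λ = -1 (multiplicity 1), λ = 0 (multiplicity 2)

image of 1: -1
image of cos x: 0
image of sin x: 0
the matrix is diagonal; its diagonal is (-1, 0, 0)
for a triangular matrix the eigenvalues are the diagonal entries, with algebraic multiplicity their repetition count


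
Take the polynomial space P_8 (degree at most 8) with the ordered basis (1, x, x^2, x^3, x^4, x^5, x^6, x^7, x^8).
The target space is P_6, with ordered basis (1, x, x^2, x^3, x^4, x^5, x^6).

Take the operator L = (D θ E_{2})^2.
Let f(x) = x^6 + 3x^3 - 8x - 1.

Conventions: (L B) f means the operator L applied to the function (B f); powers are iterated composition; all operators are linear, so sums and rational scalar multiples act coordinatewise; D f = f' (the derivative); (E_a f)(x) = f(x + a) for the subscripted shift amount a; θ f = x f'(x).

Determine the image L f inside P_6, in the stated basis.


E_{2} f = x^6 + 12x^5 + 60x^4 + 163x^3 + 258x^2 + 220x + 71
θ E_{2} f = 6x^6 + 60x^5 + 240x^4 + 489x^3 + 516x^2 + 220x
D θ E_{2} f = 36x^5 + 300x^4 + 960x^3 + 1467x^2 + 1032x + 220
E_{2} (D θ E_{2}) f = 36x^5 + 660x^4 + 4800x^3 + 17307x^2 + 30900x + 21784
θ E_{2} (D θ E_{2}) f = 180x^5 + 2640x^4 + 14400x^3 + 34614x^2 + 30900x
D θ E_{2} (D θ E_{2}) f = 900x^4 + 10560x^3 + 43200x^2 + 69228x + 30900

g(x) = 900x^4 + 10560x^3 + 43200x^2 + 69228x + 30900


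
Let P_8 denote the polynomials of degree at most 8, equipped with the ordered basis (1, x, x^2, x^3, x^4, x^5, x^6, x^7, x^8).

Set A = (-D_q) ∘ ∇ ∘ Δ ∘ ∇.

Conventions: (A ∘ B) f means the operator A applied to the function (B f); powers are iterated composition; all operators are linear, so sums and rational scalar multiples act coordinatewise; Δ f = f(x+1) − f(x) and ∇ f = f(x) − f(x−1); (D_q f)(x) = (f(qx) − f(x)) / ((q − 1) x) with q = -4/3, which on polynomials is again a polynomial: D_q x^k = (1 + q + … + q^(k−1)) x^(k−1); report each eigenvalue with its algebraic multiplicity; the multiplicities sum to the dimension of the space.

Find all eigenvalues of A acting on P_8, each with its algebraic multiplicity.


λ = 0 (multiplicity 9)

image of 1: 0
image of x: 0
image of x^2: 0
image of x^3: 0
image of x^4: -24
image of x^5: 20x + 60
image of x^6: -(520/3)x^2 - 60x - 180
image of x^7: (1750/9)x^3 + (1820/3)x^2 + 210x + 420
image of x^8: -(20272/27)x^4 - (7000/9)x^3 - (7280/3)x^2 - 560x - 1008
the matrix is upper triangular; its diagonal is (0, 0, 0, 0, 0, 0, 0, 0, 0)
for a triangular matrix the eigenvalues are the diagonal entries, with algebraic multiplicity their repetition count


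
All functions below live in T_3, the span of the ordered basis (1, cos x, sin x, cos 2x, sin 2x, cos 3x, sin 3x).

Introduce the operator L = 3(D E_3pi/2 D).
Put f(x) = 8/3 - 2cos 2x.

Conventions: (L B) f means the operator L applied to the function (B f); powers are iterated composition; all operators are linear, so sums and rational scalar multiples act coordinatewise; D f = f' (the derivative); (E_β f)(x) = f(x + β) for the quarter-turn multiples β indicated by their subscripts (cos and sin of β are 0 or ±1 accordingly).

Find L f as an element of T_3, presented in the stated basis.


the image equals g(x) = -24cos 2x

D f = 4sin 2x
E_3pi/2 D f = -4sin 2x
D E_3pi/2 D f = -8cos 2x
(3(D E_3pi/2 D)) f = -24cos 2x


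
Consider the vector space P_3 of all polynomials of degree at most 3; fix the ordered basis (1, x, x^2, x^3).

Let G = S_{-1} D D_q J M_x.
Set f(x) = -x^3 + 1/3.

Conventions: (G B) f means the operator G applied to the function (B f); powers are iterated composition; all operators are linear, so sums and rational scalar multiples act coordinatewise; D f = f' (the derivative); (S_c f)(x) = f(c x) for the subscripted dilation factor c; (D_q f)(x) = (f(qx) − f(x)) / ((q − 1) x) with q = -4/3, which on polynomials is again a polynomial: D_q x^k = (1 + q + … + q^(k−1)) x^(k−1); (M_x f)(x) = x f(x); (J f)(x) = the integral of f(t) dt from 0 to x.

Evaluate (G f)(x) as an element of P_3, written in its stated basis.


g(x) = (724/405)x^3 - 1/18

M_x f = -x^4 + (1/3)x
J M_x f = -(1/5)x^5 + (1/6)x^2
D_q J M_x f = -(181/405)x^4 - (1/18)x
D (D_q J M_x) f = -(724/405)x^3 - 1/18
S_{-1} D (D_q J M_x) f = (724/405)x^3 - 1/18


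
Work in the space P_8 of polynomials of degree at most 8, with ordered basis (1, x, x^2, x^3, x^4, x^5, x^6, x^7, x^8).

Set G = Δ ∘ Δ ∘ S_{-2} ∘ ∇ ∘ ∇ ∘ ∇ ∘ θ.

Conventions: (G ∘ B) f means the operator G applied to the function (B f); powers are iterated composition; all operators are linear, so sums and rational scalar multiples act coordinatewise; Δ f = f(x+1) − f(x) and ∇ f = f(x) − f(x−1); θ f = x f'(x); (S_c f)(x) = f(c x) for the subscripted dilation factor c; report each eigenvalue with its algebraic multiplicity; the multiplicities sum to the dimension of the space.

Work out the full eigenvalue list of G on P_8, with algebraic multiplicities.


image of 1: 0
image of x: 0
image of x^2: 0
image of x^3: 0
image of x^4: 0
image of x^5: 2400
image of x^6: -34560x - 60480
image of x^7: 282240x^2 + 987840x + 929040
image of x^8: -1720320x^3 - 9031680x^2 - 16988160x - 11289600
the matrix is upper triangular; its diagonal is (0, 0, 0, 0, 0, 0, 0, 0, 0)
for a triangular matrix the eigenvalues are the diagonal entries, with algebraic multiplicity their repetition count

λ = 0 (multiplicity 9)


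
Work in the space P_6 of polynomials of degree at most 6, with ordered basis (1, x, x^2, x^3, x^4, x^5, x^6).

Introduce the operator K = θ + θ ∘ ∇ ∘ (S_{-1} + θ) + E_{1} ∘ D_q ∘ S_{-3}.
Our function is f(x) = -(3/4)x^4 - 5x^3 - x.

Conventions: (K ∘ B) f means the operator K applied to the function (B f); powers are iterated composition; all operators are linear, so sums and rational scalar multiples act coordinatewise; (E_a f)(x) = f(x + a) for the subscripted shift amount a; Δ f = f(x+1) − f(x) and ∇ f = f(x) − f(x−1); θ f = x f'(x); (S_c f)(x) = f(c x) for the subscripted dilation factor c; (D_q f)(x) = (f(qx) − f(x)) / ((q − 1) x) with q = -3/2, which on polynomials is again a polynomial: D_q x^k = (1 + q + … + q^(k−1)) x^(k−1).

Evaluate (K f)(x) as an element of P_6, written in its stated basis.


g(x) = -3x^4 + (1239/32)x^3 + (16557/32)x^2 + (25045/32)x + 10815/32

θ f = -3x^4 - 15x^3 - x
S_{-1} f = -(3/4)x^4 + 5x^3 + x
θ f = -3x^4 - 15x^3 - x
(S_{-1} + θ) f = -(15/4)x^4 - 10x^3
∇ (S_{-1} + θ) f = -15x^3 - (15/2)x^2 + 15x - 25/4
θ ∇ (S_{-1} + θ) f = -45x^3 - 15x^2 + 15x
S_{-3} f = -(243/4)x^4 + 135x^3 + 3x
D_q S_{-3} f = (3159/32)x^3 + (945/4)x^2 + 3
E_{1} D_q S_{-3} f = (3159/32)x^3 + (17037/32)x^2 + (24597/32)x + 10815/32
(θ + θ ∘ ∇ ∘ (S_{-1} + θ) + E_{1} ∘ D_q ∘ S_{-3}) f = -3x^4 + (1239/32)x^3 + (16557/32)x^2 + (25045/32)x + 10815/32


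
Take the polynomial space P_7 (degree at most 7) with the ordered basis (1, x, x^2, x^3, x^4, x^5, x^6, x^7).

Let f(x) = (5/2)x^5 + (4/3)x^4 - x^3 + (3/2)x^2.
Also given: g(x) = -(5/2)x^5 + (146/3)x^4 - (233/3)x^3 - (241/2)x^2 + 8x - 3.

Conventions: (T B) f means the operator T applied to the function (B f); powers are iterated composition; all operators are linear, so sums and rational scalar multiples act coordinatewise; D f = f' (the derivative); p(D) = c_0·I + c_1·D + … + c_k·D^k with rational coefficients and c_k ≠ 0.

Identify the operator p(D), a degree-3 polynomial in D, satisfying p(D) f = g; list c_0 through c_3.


D^0 f = (5/2)x^5 + (4/3)x^4 - x^3 + (3/2)x^2
D^1 f = (25/2)x^4 + (16/3)x^3 - 3x^2 + 3x
D^2 f = 50x^3 + 16x^2 - 6x + 3
D^3 f = 150x^2 + 32x - 6
matching coefficients of g against c_0 f + c_1 Df + … from the top degree down determines the c_i
solution: c_0 = -1, c_1 = 4, c_2 = -2, c_3 = -1/2

c_0 = -1, c_1 = 4, c_2 = -2, c_3 = -1/2


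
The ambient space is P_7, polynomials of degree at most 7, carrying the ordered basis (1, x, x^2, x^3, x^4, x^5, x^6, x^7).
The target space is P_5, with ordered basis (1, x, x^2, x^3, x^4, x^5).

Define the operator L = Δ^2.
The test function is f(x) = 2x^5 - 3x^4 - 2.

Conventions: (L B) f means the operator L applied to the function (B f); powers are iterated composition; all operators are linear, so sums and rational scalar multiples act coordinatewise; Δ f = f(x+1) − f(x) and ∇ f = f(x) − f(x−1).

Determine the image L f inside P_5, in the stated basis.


Δ f = 10x^4 + 8x^3 + 2x^2 - 2x - 1
Δ Δ f = 40x^3 + 84x^2 + 68x + 18

g(x) = 40x^3 + 84x^2 + 68x + 18


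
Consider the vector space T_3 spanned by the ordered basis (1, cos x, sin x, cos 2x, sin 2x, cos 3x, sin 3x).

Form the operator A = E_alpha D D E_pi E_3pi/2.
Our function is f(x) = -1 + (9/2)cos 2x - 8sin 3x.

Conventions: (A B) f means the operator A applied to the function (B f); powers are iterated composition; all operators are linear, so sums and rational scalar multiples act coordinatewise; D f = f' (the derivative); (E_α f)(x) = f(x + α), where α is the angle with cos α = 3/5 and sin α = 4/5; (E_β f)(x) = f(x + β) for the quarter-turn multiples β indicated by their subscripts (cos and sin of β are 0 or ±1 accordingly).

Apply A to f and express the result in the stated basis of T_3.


E_3pi/2 f = -1 - (9/2)cos 2x - 8cos 3x
E_pi E_3pi/2 f = -1 - (9/2)cos 2x + 8cos 3x
D E_pi E_3pi/2 f = 9sin 2x - 24sin 3x
D (D E_pi) E_3pi/2 f = 18cos 2x - 72cos 3x
E_alpha D (D E_pi) E_3pi/2 f = -(126/25)cos 2x - (432/25)sin 2x + (8424/125)cos 3x + (3168/125)sin 3x

the result is g(x) = -(126/25)cos 2x - (432/25)sin 2x + (8424/125)cos 3x + (3168/125)sin 3x


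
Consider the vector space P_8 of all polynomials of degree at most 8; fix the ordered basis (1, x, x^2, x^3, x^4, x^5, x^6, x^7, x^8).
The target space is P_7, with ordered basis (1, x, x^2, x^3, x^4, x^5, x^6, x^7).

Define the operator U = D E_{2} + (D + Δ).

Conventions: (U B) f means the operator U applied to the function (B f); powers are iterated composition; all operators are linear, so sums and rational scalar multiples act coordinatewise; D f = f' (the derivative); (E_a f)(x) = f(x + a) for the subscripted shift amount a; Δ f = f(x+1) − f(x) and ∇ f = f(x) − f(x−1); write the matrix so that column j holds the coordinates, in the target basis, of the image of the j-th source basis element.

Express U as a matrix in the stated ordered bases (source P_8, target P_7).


the matrix is [[0, 3, 5, 13, 33, 81, 193, 449, 1025]; [0, 0, 6, 15, 52, 165, 486, 1351, 3592]; [0, 0, 0, 9, 30, 130, 495, 1701, 5404]; [0, 0, 0, 0, 12, 50, 260, 1155, 4536]; [0, 0, 0, 0, 0, 15, 75, 455, 2310]; [0, 0, 0, 0, 0, 0, 18, 105, 728]; [0, 0, 0, 0, 0, 0, 0, 21, 140]; [0, 0, 0, 0, 0, 0, 0, 0, 24]] (rows listed top to bottom)

image of 1: 0
image of x: 3
image of x^2: 6x + 5
image of x^3: 9x^2 + 15x + 13
image of x^4: 12x^3 + 30x^2 + 52x + 33
image of x^5: 15x^4 + 50x^3 + 130x^2 + 165x + 81
image of x^6: 18x^5 + 75x^4 + 260x^3 + 495x^2 + 486x + 193
image of x^7: 21x^6 + 105x^5 + 455x^4 + 1155x^3 + 1701x^2 + 1351x + 449
image of x^8: 24x^7 + 140x^6 + 728x^5 + 2310x^4 + 4536x^3 + 5404x^2 + 3592x + 1025
each image's coordinates form column j of the matrix


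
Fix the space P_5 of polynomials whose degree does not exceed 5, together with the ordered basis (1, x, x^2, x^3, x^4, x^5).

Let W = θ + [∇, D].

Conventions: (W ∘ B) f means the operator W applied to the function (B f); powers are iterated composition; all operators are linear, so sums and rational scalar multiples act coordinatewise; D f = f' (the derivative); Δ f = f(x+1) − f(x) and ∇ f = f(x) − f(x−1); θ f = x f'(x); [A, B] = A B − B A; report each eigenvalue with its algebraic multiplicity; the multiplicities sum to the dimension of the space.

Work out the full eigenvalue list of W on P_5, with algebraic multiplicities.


λ = 0 (multiplicity 1), λ = 1 (multiplicity 1), λ = 2 (multiplicity 1), λ = 3 (multiplicity 1), λ = 4 (multiplicity 1), λ = 5 (multiplicity 1)

image of 1: 0
image of x: x
image of x^2: 2x^2
image of x^3: 3x^3
image of x^4: 4x^4
image of x^5: 5x^5
the matrix is upper triangular; its diagonal is (0, 1, 2, 3, 4, 5)
for a triangular matrix the eigenvalues are the diagonal entries, with algebraic multiplicity their repetition count


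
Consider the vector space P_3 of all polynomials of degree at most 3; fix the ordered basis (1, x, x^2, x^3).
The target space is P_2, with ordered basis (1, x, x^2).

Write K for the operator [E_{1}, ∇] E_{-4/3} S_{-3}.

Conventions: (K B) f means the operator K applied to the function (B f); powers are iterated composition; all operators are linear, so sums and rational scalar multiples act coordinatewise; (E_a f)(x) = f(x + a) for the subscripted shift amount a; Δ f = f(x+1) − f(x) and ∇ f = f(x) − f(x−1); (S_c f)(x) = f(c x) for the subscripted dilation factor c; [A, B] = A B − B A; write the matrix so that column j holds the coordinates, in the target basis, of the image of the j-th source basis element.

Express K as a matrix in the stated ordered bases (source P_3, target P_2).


the matrix is [[0, 0, 0, 0]; [0, 0, 0, 0]; [0, 0, 0, 0]] (rows listed top to bottom)

image of 1: 0
image of x: 0
image of x^2: 0
image of x^3: 0
each image's coordinates form column j of the matrix


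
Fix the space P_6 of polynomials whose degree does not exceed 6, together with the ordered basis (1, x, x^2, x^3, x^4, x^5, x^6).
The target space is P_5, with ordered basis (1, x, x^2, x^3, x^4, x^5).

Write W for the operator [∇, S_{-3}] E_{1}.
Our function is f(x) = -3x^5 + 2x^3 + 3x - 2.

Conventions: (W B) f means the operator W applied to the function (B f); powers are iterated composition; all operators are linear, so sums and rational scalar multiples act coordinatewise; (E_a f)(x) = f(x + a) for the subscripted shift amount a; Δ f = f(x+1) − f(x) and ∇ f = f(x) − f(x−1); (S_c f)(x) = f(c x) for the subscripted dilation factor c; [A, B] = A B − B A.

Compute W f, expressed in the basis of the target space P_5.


E_{1} f = -3x^5 - 15x^4 - 28x^3 - 24x^2 - 6x
S_{-3} E_{1} f = 729x^5 - 1215x^4 + 756x^3 - 216x^2 + 18x
∇ S_{-3} E_{1} f = 3645x^4 - 12150x^3 + 16848x^2 - 11205x + 2934
∇ E_{1} f = -15x^4 - 30x^3 - 24x^2 - 9x + 2
S_{-3} ∇ E_{1} f = -1215x^4 + 810x^3 - 216x^2 + 27x + 2
[∇, S_{-3}] E_{1} f = 4860x^4 - 12960x^3 + 17064x^2 - 11232x + 2932

the image equals g(x) = 4860x^4 - 12960x^3 + 17064x^2 - 11232x + 2932


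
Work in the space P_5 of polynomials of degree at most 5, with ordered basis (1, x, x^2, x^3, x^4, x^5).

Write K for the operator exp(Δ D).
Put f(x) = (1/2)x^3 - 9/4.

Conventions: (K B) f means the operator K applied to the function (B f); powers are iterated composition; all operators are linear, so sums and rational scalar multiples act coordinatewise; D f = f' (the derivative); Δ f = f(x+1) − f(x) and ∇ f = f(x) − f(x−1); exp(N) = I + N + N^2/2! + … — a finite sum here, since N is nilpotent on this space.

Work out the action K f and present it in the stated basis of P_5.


the image equals g(x) = (1/2)x^3 + 3x - 3/4

order-1 term: 3x + 3/2
the series for exp(Δ D) f terminates at order 1
exp(Δ D) f = (1/2)x^3 + 3x - 3/4


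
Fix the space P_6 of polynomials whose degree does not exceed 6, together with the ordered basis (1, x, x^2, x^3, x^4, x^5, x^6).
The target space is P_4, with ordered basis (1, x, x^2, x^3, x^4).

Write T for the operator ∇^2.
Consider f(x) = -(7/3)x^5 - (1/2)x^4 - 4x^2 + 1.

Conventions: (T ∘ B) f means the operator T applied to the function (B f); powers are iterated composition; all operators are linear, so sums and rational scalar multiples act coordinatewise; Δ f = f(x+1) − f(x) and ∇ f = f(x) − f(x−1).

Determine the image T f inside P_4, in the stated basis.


∇ f = -(35/3)x^4 + (64/3)x^3 - (61/3)x^2 + (5/3)x + 13/6
∇ ∇ f = -(140/3)x^3 + 134x^2 - (454/3)x + 55

g(x) = -(140/3)x^3 + 134x^2 - (454/3)x + 55


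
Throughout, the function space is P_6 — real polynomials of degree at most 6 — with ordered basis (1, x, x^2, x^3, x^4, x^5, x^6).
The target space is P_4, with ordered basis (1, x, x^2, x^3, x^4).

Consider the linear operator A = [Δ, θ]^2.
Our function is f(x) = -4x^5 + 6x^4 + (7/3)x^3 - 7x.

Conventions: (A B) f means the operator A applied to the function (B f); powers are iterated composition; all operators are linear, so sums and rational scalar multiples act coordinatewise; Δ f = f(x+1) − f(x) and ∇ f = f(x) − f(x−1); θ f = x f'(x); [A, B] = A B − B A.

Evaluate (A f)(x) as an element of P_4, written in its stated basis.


θ f = -20x^5 + 24x^4 + 7x^3 - 7x
Δ θ f = -100x^4 - 104x^3 - 35x^2 + 17x + 4
Δ f = -20x^4 - 16x^3 + 3x^2 + 11x - 8/3
θ Δ f = -80x^4 - 48x^3 + 6x^2 + 11x
[Δ, θ] f = -20x^4 - 56x^3 - 41x^2 + 6x + 4
θ [Δ, θ] f = -80x^4 - 168x^3 - 82x^2 + 6x
Δ θ [Δ, θ] f = -320x^3 - 984x^2 - 988x - 324
Δ [Δ, θ] f = -80x^3 - 288x^2 - 330x - 111
θ Δ [Δ, θ] f = -240x^3 - 576x^2 - 330x
[Δ, θ] [Δ, θ] f = -80x^3 - 408x^2 - 658x - 324

g(x) = -80x^3 - 408x^2 - 658x - 324


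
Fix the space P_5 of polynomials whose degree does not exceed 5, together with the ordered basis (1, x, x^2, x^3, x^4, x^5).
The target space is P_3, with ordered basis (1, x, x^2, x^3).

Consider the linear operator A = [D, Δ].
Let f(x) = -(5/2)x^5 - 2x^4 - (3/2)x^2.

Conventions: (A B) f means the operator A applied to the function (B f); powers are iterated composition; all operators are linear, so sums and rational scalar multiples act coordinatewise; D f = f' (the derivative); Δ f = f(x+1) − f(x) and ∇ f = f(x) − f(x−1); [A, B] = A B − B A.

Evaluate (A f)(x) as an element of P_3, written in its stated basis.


Δ f = -(25/2)x^4 - 33x^3 - 37x^2 - (47/2)x - 6
D Δ f = -50x^3 - 99x^2 - 74x - 47/2
D f = -(25/2)x^4 - 8x^3 - 3x
Δ D f = -50x^3 - 99x^2 - 74x - 47/2
[D, Δ] f = 0

g(x) = 0
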